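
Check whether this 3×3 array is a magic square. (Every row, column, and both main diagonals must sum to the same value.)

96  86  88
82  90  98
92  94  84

Row 1: 96 + 86 + 88 = 270.
Row 2: 82 + 90 + 98 = 270.
Row 3: 92 + 94 + 84 = 270.
Column 1: 96 + 82 + 92 = 270.
Column 2: 86 + 90 + 94 = 270.
Column 3: 88 + 98 + 84 = 270.
Main diagonal: 96 + 90 + 84 = 270.
Anti-diagonal: 88 + 90 + 92 = 270.
All lines sum to 270.

Yes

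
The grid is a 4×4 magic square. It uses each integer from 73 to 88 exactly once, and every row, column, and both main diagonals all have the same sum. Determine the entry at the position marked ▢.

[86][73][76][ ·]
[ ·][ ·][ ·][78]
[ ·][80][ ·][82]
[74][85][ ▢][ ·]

88

The entries are 73 through 88, which sum to 1288, so each line sums to 1288/4 = 322.
Row 1 needs 322; the known cells sum to 235, so (1,4) = 87.
The remaining cell in column 2 is (2,2) = 322 − 238 = 84.
Using column 4: 87 + 78 + 82 + ? → (4,4) = 322 − 247 = 75.
From main diagonal, 322 − (86 + 84 + 75) gives (3,3) = 77.
The remaining cell in anti-diagonal is (2,3) = 322 − 241 = 81.
Row 2 needs 322; the known cells sum to 243, so (2,1) = 79.
Using row 3: 80 + 77 + 82 + ? → (3,1) = 322 − 239 = 83.
Using row 4: 74 + 85 + 75 + ? → (4,3) = 322 − 234 = 88.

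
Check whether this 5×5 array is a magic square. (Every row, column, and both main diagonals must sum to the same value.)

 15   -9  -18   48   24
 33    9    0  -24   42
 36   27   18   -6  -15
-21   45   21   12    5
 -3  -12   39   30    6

Row 1: 15 + (-9) + (-18) + 48 + 24 = 60.
Row 2: 33 + 9 + 0 + (-24) + 42 = 60.
Row 3: 36 + 27 + 18 + (-6) + (-15) = 60.
Row 4: -21 + 45 + 21 + 12 + 5 = 62.
Row 5: -3 + (-12) + 39 + 30 + 6 = 60.
Column 1: 15 + 33 + 36 + (-21) + (-3) = 60.
Column 2: -9 + 9 + 27 + 45 + (-12) = 60.
Column 3: -18 + 0 + 18 + 21 + 39 = 60.
Column 4: 48 + (-24) + (-6) + 12 + 30 = 60.
Column 5: 24 + 42 + (-15) + 5 + 6 = 62.
Main diagonal: 15 + 9 + 18 + 12 + 6 = 60.
Anti-diagonal: 24 + (-24) + 18 + 45 + (-3) = 60.

No — column 5 sums to 62 but column 4 sums to 60.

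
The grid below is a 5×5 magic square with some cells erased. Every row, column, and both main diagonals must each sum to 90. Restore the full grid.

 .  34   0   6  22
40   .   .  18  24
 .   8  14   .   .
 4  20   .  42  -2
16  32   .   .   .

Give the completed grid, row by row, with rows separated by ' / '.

28 34 0 6 22 / 40 -4 12 18 24 / 2 8 14 30 36 / 4 20 26 42 -2 / 16 32 38 -6 10

Row 1 must total 90; the given cells sum to 62, so (1,1) = 28.
Row 4 needs 90; the known cells sum to 64, so (4,3) = 26.
Column 1: 28 + 40 + 4 + 16 + ? = 90, so (3,1) = 2.
From column 2, 90 − (34 + 8 + 20 + 32) gives (2,2) = -4.
Main diagonal: 28 + (-4) + 14 + 42 + ? = 90, so (5,5) = 10.
Row 2 must total 90; the given cells sum to 78, so (2,3) = 12.
Using column 3: 0 + 12 + 14 + 26 + ? → (5,3) = 90 − 52 = 38.
Column 5: 22 + 24 + (-2) + 10 + ? = 90, so (3,5) = 36.
Row 3 needs 90; the known cells sum to 60, so (3,4) = 30.
Row 5 needs 90; the known cells sum to 96, so (5,4) = -6.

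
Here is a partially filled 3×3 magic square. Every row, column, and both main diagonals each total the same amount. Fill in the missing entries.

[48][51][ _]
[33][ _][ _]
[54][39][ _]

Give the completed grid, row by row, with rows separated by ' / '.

Column 1 is already complete: 48 + 33 + 54 = 135, so that is the magic constant.
Using row 1: 48 + 51 + ? → (1,3) = 135 − 99 = 36.
The remaining cell in row 3 is (3,3) = 135 − 93 = 42.
Column 2 must total 135; the given cells sum to 90, so (2,2) = 45.
The remaining cell in column 3 is (2,3) = 135 − 78 = 57.

48 51 36 / 33 45 57 / 54 39 42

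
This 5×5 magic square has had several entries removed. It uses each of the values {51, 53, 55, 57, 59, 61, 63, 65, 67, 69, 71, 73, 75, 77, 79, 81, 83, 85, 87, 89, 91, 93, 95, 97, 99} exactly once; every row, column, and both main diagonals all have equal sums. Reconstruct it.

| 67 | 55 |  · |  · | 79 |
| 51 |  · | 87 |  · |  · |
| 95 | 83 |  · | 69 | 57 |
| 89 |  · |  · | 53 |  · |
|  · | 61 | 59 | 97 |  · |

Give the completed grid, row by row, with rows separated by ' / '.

67 55 93 81 79 / 51 99 87 75 63 / 95 83 71 69 57 / 89 77 65 53 91 / 73 61 59 97 85

The 25 entries sum to 1875, so each line sums to 1875/5 = 375.
The remaining cell in row 3 is (3,3) = 375 − 304 = 71.
Column 1 must total 375; the given cells sum to 302, so (5,1) = 73.
The remaining cell in row 5 is (5,5) = 375 − 290 = 85.
The remaining cell in main diagonal is (2,2) = 375 − 276 = 99.
Column 2: 55 + 99 + 83 + 61 + ? = 375, so (4,2) = 77.
Anti-diagonal must total 375; the given cells sum to 300, so (2,4) = 75.
From row 2, 375 − (51 + 99 + 87 + 75) gives (2,5) = 63.
The remaining cell in column 4 is (1,4) = 375 − 294 = 81.
Column 5 needs 375; the known cells sum to 284, so (4,5) = 91.
From row 1, 375 − (67 + 55 + 81 + 79) gives (1,3) = 93.
Row 4 must total 375; the given cells sum to 310, so (4,3) = 65.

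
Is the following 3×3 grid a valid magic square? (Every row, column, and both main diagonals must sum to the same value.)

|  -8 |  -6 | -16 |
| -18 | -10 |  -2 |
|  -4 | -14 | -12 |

Row 1: -8 + (-6) + (-16) = -30.
Row 2: -18 + (-10) + (-2) = -30.
Row 3: -4 + (-14) + (-12) = -30.
Column 1: -8 + (-18) + (-4) = -30.
Column 2: -6 + (-10) + (-14) = -30.
Column 3: -16 + (-2) + (-12) = -30.
Main diagonal: -8 + (-10) + (-12) = -30.
Anti-diagonal: -16 + (-10) + (-4) = -30.
All lines sum to -30.

Yes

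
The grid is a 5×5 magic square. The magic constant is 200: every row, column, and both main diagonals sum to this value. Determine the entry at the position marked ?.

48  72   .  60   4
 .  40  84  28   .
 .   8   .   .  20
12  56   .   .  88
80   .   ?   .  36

68

Row 1 needs 200; the known cells sum to 184, so (1,3) = 16.
The remaining cell in column 2 is (5,2) = 200 − 176 = 24.
Column 5 must total 200; the given cells sum to 148, so (2,5) = 52.
Anti-diagonal: 4 + 28 + 56 + 80 + ? = 200, so (3,3) = 32.
From row 2, 200 − (40 + 84 + 28 + 52) gives (2,1) = -4.
Column 1: 48 + (-4) + 12 + 80 + ? = 200, so (3,1) = 64.
The remaining cell in main diagonal is (4,4) = 200 − 156 = 44.
From row 3, 200 − (64 + 8 + 32 + 20) gives (3,4) = 76.
Row 4: 12 + 56 + 44 + 88 + ? = 200, so (4,3) = 0.
Column 3: 16 + 84 + 32 + 0 + ? = 200, so (5,3) = 68.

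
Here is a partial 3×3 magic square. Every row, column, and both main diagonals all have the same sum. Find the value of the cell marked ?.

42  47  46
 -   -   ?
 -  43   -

41

Row 1 is complete and sums to 135; that is the magic constant.
Using column 2: 47 + 43 + ? → (2,2) = 135 − 90 = 45.
The remaining cell in main diagonal is (3,3) = 135 − 87 = 48.
Anti-diagonal needs 135; the known cells sum to 91, so (3,1) = 44.
The remaining cell in column 1 is (2,1) = 135 − 86 = 49.
The remaining cell in column 3 is (2,3) = 135 − 94 = 41.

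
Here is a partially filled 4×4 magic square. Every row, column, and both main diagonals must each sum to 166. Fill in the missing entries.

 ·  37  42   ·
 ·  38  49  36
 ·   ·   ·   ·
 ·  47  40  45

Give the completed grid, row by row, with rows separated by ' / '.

Row 2 must total 166; the given cells sum to 123, so (2,1) = 43.
From row 4, 166 − (47 + 40 + 45) gives (4,1) = 34.
From column 2, 166 − (37 + 38 + 47) gives (3,2) = 44.
From column 3, 166 − (42 + 49 + 40) gives (3,3) = 35.
Main diagonal needs 166; the known cells sum to 118, so (1,1) = 48.
The remaining cell in anti-diagonal is (1,4) = 166 − 127 = 39.
The remaining cell in column 1 is (3,1) = 166 − 125 = 41.
Column 4 needs 166; the known cells sum to 120, so (3,4) = 46.

48 37 42 39 / 43 38 49 36 / 41 44 35 46 / 34 47 40 45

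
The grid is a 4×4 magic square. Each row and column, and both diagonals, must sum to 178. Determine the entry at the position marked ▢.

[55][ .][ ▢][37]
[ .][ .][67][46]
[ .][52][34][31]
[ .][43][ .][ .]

Using row 3: 52 + 34 + 31 + ? → (3,1) = 178 − 117 = 61.
Column 4 needs 178; the known cells sum to 114, so (4,4) = 64.
From main diagonal, 178 − (55 + 34 + 64) gives (2,2) = 25.
Anti-diagonal needs 178; the known cells sum to 156, so (4,1) = 22.
From row 2, 178 − (25 + 67 + 46) gives (2,1) = 40.
Using row 4: 22 + 43 + 64 + ? → (4,3) = 178 − 129 = 49.
Using column 2: 25 + 52 + 43 + ? → (1,2) = 178 − 120 = 58.
From column 3, 178 − (67 + 34 + 49) gives (1,3) = 28.

28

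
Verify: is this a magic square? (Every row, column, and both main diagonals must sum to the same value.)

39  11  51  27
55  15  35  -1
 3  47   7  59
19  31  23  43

Row 1: 39 + 11 + 51 + 27 = 128.
Row 2: 55 + 15 + 35 + (-1) = 104.
Row 3: 3 + 47 + 7 + 59 = 116.
Row 4: 19 + 31 + 23 + 43 = 116.
Column 1: 39 + 55 + 3 + 19 = 116.
Column 2: 11 + 15 + 47 + 31 = 104.
Column 3: 51 + 35 + 7 + 23 = 116.
Column 4: 27 + (-1) + 59 + 43 = 128.
Main diagonal: 39 + 15 + 7 + 43 = 104.
Anti-diagonal: 27 + 35 + 47 + 19 = 128.

No — anti-diagonal sums to 128 but column 1 sums to 116.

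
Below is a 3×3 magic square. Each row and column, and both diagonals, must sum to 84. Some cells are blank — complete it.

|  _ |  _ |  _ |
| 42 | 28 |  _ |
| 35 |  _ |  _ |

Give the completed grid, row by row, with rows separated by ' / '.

7 56 21 / 42 28 14 / 35 0 49

From row 2, 84 − (42 + 28) gives (2,3) = 14.
Column 1 needs 84; the known cells sum to 77, so (1,1) = 7.
From main diagonal, 84 − (7 + 28) gives (3,3) = 49.
Anti-diagonal must total 84; the given cells sum to 63, so (1,3) = 21.
From row 1, 84 − (7 + 21) gives (1,2) = 56.
The remaining cell in row 3 is (3,2) = 84 − 84 = 0.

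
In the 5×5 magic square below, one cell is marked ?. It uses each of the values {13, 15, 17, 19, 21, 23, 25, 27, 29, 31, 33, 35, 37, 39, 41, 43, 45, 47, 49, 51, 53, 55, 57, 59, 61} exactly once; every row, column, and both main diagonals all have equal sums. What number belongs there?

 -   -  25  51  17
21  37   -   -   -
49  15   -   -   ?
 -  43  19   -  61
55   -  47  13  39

23

The 25 entries sum to 925, so each line sums to 925/5 = 185.
Using row 5: 55 + 47 + 13 + 39 + ? → (5,2) = 185 − 154 = 31.
Using column 2: 37 + 15 + 43 + 31 + ? → (1,2) = 185 − 126 = 59.
Row 1 must total 185; the given cells sum to 152, so (1,1) = 33.
From column 1, 185 − (33 + 21 + 49 + 55) gives (4,1) = 27.
Row 4 needs 185; the known cells sum to 150, so (4,4) = 35.
Main diagonal: 33 + 37 + 35 + 39 + ? = 185, so (3,3) = 41.
Using anti-diagonal: 17 + 41 + 43 + 55 + ? → (2,4) = 185 − 156 = 29.
Column 3 must total 185; the given cells sum to 132, so (2,3) = 53.
Using column 4: 51 + 29 + 35 + 13 + ? → (3,4) = 185 − 128 = 57.
Row 2: 21 + 37 + 53 + 29 + ? = 185, so (2,5) = 45.
Row 3 must total 185; the given cells sum to 162, so (3,5) = 23.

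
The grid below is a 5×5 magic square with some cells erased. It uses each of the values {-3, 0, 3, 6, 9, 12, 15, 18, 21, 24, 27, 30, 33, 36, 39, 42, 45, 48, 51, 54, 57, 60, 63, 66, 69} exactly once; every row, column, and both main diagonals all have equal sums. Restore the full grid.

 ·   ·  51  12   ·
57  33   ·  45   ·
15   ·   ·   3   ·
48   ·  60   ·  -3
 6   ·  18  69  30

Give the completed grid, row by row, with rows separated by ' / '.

39 0 51 12 63 / 57 33 9 45 21 / 15 66 27 3 54 / 48 24 60 36 -3 / 6 42 18 69 30

The 25 entries sum to 825, so each line sums to 825/5 = 165.
From row 5, 165 − (6 + 18 + 69 + 30) gives (5,2) = 42.
Column 1: 57 + 15 + 48 + 6 + ? = 165, so (1,1) = 39.
Using column 4: 12 + 45 + 3 + 69 + ? → (4,4) = 165 − 129 = 36.
The remaining cell in main diagonal is (3,3) = 165 − 138 = 27.
Row 4 must total 165; the given cells sum to 141, so (4,2) = 24.
Column 3 needs 165; the known cells sum to 156, so (2,3) = 9.
From anti-diagonal, 165 − (45 + 27 + 24 + 6) gives (1,5) = 63.
The remaining cell in row 1 is (1,2) = 165 − 165 = 0.
Row 2 must total 165; the given cells sum to 144, so (2,5) = 21.
Column 2: 0 + 33 + 24 + 42 + ? = 165, so (3,2) = 66.
From column 5, 165 − (63 + 21 + (-3) + 30) gives (3,5) = 54.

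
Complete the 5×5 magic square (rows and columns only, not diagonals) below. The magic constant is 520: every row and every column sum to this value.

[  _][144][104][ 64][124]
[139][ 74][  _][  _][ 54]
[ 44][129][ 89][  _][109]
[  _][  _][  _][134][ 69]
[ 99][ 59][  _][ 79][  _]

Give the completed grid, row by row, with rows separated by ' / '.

From row 1, 520 − (144 + 104 + 64 + 124) gives (1,1) = 84.
Row 3: 44 + 129 + 89 + 109 + ? = 520, so (3,4) = 149.
From column 1, 520 − (84 + 139 + 44 + 99) gives (4,1) = 154.
The remaining cell in column 2 is (4,2) = 520 − 406 = 114.
Using column 4: 64 + 149 + 134 + 79 + ? → (2,4) = 520 − 426 = 94.
Column 5: 124 + 54 + 109 + 69 + ? = 520, so (5,5) = 164.
The remaining cell in row 2 is (2,3) = 520 − 361 = 159.
Using row 4: 154 + 114 + 134 + 69 + ? → (4,3) = 520 − 471 = 49.
The remaining cell in row 5 is (5,3) = 520 − 401 = 119.

84 144 104 64 124 / 139 74 159 94 54 / 44 129 89 149 109 / 154 114 49 134 69 / 99 59 119 79 164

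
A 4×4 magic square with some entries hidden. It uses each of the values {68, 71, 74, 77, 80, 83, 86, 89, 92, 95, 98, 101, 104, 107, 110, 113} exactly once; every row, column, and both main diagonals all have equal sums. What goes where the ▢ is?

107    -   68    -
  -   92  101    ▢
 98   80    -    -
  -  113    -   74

83

The 16 entries sum to 1448, so each line sums to 1448/4 = 362.
Using column 2: 92 + 80 + 113 + ? → (1,2) = 362 − 285 = 77.
Main diagonal needs 362; the known cells sum to 273, so (3,3) = 89.
Row 1: 107 + 77 + 68 + ? = 362, so (1,4) = 110.
From row 3, 362 − (98 + 80 + 89) gives (3,4) = 95.
Column 3: 68 + 101 + 89 + ? = 362, so (4,3) = 104.
Column 4 needs 362; the known cells sum to 279, so (2,4) = 83.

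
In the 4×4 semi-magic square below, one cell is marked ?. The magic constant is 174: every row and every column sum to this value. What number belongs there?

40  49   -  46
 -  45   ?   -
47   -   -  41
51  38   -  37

Using row 1: 40 + 49 + 46 + ? → (1,3) = 174 − 135 = 39.
From row 4, 174 − (51 + 38 + 37) gives (4,3) = 48.
Column 1: 40 + 47 + 51 + ? = 174, so (2,1) = 36.
From column 2, 174 − (49 + 45 + 38) gives (3,2) = 42.
Using column 4: 46 + 41 + 37 + ? → (2,4) = 174 − 124 = 50.
Row 2: 36 + 45 + 50 + ? = 174, so (2,3) = 43.

43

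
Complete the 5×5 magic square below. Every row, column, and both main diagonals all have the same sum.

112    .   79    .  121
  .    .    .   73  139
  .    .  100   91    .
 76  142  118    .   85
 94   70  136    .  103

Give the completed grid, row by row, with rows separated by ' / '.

Anti-diagonal is already complete: 121 + 73 + 100 + 142 + 94 = 530, so that is the magic constant.
Row 4 must total 530; the given cells sum to 421, so (4,4) = 109.
The remaining cell in row 5 is (5,4) = 530 − 403 = 127.
Using column 3: 79 + 100 + 118 + 136 + ? → (2,3) = 530 − 433 = 97.
Column 4 needs 530; the known cells sum to 400, so (1,4) = 130.
Column 5: 121 + 139 + 85 + 103 + ? = 530, so (3,5) = 82.
From main diagonal, 530 − (112 + 100 + 109 + 103) gives (2,2) = 106.
Using row 1: 112 + 79 + 130 + 121 + ? → (1,2) = 530 − 442 = 88.
From row 2, 530 − (106 + 97 + 73 + 139) gives (2,1) = 115.
From column 1, 530 − (112 + 115 + 76 + 94) gives (3,1) = 133.
From column 2, 530 − (88 + 106 + 142 + 70) gives (3,2) = 124.

112 88 79 130 121 / 115 106 97 73 139 / 133 124 100 91 82 / 76 142 118 109 85 / 94 70 136 127 103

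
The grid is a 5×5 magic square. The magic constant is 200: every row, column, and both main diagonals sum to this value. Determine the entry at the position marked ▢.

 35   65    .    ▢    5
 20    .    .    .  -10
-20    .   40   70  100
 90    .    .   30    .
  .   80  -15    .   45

Row 3 needs 200; the known cells sum to 190, so (3,2) = 10.
Column 1 needs 200; the known cells sum to 125, so (5,1) = 75.
From column 5, 200 − (5 + (-10) + 100 + 45) gives (4,5) = 60.
Using main diagonal: 35 + 40 + 30 + 45 + ? → (2,2) = 200 − 150 = 50.
Using row 5: 75 + 80 + (-15) + 45 + ? → (5,4) = 200 − 185 = 15.
Column 2 needs 200; the known cells sum to 205, so (4,2) = -5.
From anti-diagonal, 200 − (5 + 40 + (-5) + 75) gives (2,4) = 85.
Row 2 must total 200; the given cells sum to 145, so (2,3) = 55.
Row 4 must total 200; the given cells sum to 175, so (4,3) = 25.
From column 3, 200 − (55 + 40 + 25 + (-15)) gives (1,3) = 95.
Column 4 must total 200; the given cells sum to 200, so (1,4) = 0.

0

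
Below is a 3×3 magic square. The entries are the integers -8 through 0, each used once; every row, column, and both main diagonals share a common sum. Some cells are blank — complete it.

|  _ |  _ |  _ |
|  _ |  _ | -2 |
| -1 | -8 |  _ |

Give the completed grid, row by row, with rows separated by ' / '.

The entries are -8 through 0, which sum to -36, so each line sums to -36/3 = -12.
Row 3 must total -12; the given cells sum to -9, so (3,3) = -3.
The remaining cell in column 3 is (1,3) = -12 − (-5) = -7.
Using anti-diagonal: -7 + (-1) + ? → (2,2) = -12 − (-8) = -4.
The remaining cell in row 2 is (2,1) = -12 − (-6) = -6.
Column 1 must total -12; the given cells sum to -7, so (1,1) = -5.
From column 2, -12 − (-4 + (-8)) gives (1,2) = 0.

-5 0 -7 / -6 -4 -2 / -1 -8 -3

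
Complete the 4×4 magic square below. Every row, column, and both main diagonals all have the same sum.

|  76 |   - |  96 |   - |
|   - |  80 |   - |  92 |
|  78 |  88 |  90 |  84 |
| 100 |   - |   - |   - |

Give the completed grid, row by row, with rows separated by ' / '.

Row 3 is already complete: 78 + 88 + 90 + 84 = 340, so that is the magic constant.
Column 1: 76 + 78 + 100 + ? = 340, so (2,1) = 86.
The remaining cell in main diagonal is (4,4) = 340 − 246 = 94.
Row 2 must total 340; the given cells sum to 258, so (2,3) = 82.
Using column 3: 96 + 82 + 90 + ? → (4,3) = 340 − 268 = 72.
Column 4 must total 340; the given cells sum to 270, so (1,4) = 70.
Row 1 must total 340; the given cells sum to 242, so (1,2) = 98.
Row 4: 100 + 72 + 94 + ? = 340, so (4,2) = 74.

76 98 96 70 / 86 80 82 92 / 78 88 90 84 / 100 74 72 94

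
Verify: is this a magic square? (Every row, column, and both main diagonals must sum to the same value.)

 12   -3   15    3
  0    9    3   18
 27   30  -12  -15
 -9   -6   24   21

Row 1: 12 + (-3) + 15 + 3 = 27.
Row 2: 0 + 9 + 3 + 18 = 30.
Row 3: 27 + 30 + (-12) + (-15) = 30.
Row 4: -9 + (-6) + 24 + 21 = 30.
Column 1: 12 + 0 + 27 + (-9) = 30.
Column 2: -3 + 9 + 30 + (-6) = 30.
Column 3: 15 + 3 + (-12) + 24 = 30.
Column 4: 3 + 18 + (-15) + 21 = 27.
Main diagonal: 12 + 9 + (-12) + 21 = 30.
Anti-diagonal: 3 + 3 + 30 + (-9) = 27.

No — column 2 sums to 30 but row 1 sums to 27.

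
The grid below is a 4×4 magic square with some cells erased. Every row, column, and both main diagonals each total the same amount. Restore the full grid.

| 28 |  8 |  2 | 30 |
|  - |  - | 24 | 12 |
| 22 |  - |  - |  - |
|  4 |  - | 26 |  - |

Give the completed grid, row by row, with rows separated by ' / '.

Row 1 is already complete: 28 + 8 + 2 + 30 = 68, so that is the magic constant.
Column 1: 28 + 22 + 4 + ? = 68, so (2,1) = 14.
Column 3: 2 + 24 + 26 + ? = 68, so (3,3) = 16.
Anti-diagonal must total 68; the given cells sum to 58, so (3,2) = 10.
Row 2 needs 68; the known cells sum to 50, so (2,2) = 18.
Row 3 must total 68; the given cells sum to 48, so (3,4) = 20.
Using column 2: 8 + 18 + 10 + ? → (4,2) = 68 − 36 = 32.
Using column 4: 30 + 12 + 20 + ? → (4,4) = 68 − 62 = 6.

28 8 2 30 / 14 18 24 12 / 22 10 16 20 / 4 32 26 6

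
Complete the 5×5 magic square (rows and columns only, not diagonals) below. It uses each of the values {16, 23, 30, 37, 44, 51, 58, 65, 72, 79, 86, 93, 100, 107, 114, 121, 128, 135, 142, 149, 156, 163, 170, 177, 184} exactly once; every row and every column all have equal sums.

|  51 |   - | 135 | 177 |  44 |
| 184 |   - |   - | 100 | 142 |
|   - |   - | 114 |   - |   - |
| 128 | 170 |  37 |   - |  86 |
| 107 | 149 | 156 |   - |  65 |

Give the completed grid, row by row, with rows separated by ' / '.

51 93 135 177 44 / 184 16 58 100 142 / 30 72 114 121 163 / 128 170 37 79 86 / 107 149 156 23 65

The 25 entries sum to 2500, so each line sums to 2500/5 = 500.
Row 1 needs 500; the known cells sum to 407, so (1,2) = 93.
Row 4 must total 500; the given cells sum to 421, so (4,4) = 79.
Row 5 must total 500; the given cells sum to 477, so (5,4) = 23.
From column 1, 500 − (51 + 184 + 128 + 107) gives (3,1) = 30.
From column 3, 500 − (135 + 114 + 37 + 156) gives (2,3) = 58.
Column 4: 177 + 100 + 79 + 23 + ? = 500, so (3,4) = 121.
From column 5, 500 − (44 + 142 + 86 + 65) gives (3,5) = 163.
Row 2 must total 500; the given cells sum to 484, so (2,2) = 16.
Row 3 needs 500; the known cells sum to 428, so (3,2) = 72.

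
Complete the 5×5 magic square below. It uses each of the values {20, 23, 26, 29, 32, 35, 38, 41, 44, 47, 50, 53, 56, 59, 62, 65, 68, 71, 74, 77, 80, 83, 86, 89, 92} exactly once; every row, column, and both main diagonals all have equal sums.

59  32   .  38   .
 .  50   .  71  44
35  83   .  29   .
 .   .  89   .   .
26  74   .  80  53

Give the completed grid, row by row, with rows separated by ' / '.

The 25 entries sum to 1400, so each line sums to 1400/5 = 280.
From row 5, 280 − (26 + 74 + 80 + 53) gives (5,3) = 47.
The remaining cell in column 2 is (4,2) = 280 − 239 = 41.
Column 4: 38 + 71 + 29 + 80 + ? = 280, so (4,4) = 62.
From main diagonal, 280 − (59 + 50 + 62 + 53) gives (3,3) = 56.
From anti-diagonal, 280 − (71 + 56 + 41 + 26) gives (1,5) = 86.
Using row 1: 59 + 32 + 38 + 86 + ? → (1,3) = 280 − 215 = 65.
The remaining cell in row 3 is (3,5) = 280 − 203 = 77.
From column 3, 280 − (65 + 56 + 89 + 47) gives (2,3) = 23.
Using column 5: 86 + 44 + 77 + 53 + ? → (4,5) = 280 − 260 = 20.
Using row 2: 50 + 23 + 71 + 44 + ? → (2,1) = 280 − 188 = 92.
From row 4, 280 − (41 + 89 + 62 + 20) gives (4,1) = 68.

59 32 65 38 86 / 92 50 23 71 44 / 35 83 56 29 77 / 68 41 89 62 20 / 26 74 47 80 53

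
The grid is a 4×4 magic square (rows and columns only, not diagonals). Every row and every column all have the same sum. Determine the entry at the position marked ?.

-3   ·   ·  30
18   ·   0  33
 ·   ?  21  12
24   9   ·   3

6

Column 4 is complete and sums to 78; that is the magic constant.
Row 2: 18 + 0 + 33 + ? = 78, so (2,2) = 27.
Using row 4: 24 + 9 + 3 + ? → (4,3) = 78 − 36 = 42.
Column 1 must total 78; the given cells sum to 39, so (3,1) = 39.
Using column 3: 0 + 21 + 42 + ? → (1,3) = 78 − 63 = 15.
The remaining cell in row 1 is (1,2) = 78 − 42 = 36.
Using row 3: 39 + 21 + 12 + ? → (3,2) = 78 − 72 = 6.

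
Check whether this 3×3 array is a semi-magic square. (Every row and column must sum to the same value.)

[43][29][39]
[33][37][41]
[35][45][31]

Yes

Row 1: 43 + 29 + 39 = 111.
Row 2: 33 + 37 + 41 = 111.
Row 3: 35 + 45 + 31 = 111.
Column 1: 43 + 33 + 35 = 111.
Column 2: 29 + 37 + 45 = 111.
Column 3: 39 + 41 + 31 = 111.
All lines sum to 111.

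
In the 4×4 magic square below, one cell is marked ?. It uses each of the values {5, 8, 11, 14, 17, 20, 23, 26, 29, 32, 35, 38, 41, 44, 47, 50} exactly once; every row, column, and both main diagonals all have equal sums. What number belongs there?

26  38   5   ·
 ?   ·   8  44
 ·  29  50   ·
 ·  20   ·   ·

The 16 entries sum to 440, so each line sums to 440/4 = 110.
Row 1: 26 + 38 + 5 + ? = 110, so (1,4) = 41.
From column 2, 110 − (38 + 29 + 20) gives (2,2) = 23.
Column 3: 5 + 8 + 50 + ? = 110, so (4,3) = 47.
Main diagonal: 26 + 23 + 50 + ? = 110, so (4,4) = 11.
Anti-diagonal needs 110; the known cells sum to 78, so (4,1) = 32.
From row 2, 110 − (23 + 8 + 44) gives (2,1) = 35.

35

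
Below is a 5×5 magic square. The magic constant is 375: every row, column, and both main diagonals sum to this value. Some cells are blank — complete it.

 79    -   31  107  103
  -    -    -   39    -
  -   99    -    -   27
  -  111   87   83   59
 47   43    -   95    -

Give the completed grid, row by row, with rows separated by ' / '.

79 55 31 107 103 / 91 67 63 39 115 / 123 99 75 51 27 / 35 111 87 83 59 / 47 43 119 95 71

The remaining cell in row 1 is (1,2) = 375 − 320 = 55.
Row 4 must total 375; the given cells sum to 340, so (4,1) = 35.
The remaining cell in column 2 is (2,2) = 375 − 308 = 67.
Column 4 needs 375; the known cells sum to 324, so (3,4) = 51.
From anti-diagonal, 375 − (103 + 39 + 111 + 47) gives (3,3) = 75.
Row 3 must total 375; the given cells sum to 252, so (3,1) = 123.
Column 1 must total 375; the given cells sum to 284, so (2,1) = 91.
The remaining cell in main diagonal is (5,5) = 375 − 304 = 71.
The remaining cell in row 5 is (5,3) = 375 − 256 = 119.
From column 3, 375 − (31 + 75 + 87 + 119) gives (2,3) = 63.
The remaining cell in column 5 is (2,5) = 375 − 260 = 115.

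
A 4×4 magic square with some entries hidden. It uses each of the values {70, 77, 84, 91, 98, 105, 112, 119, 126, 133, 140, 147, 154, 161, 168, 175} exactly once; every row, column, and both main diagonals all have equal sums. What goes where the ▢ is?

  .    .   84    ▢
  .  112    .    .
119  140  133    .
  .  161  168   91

175

The 16 entries sum to 1960, so each line sums to 1960/4 = 490.
Row 3 needs 490; the known cells sum to 392, so (3,4) = 98.
Row 4: 161 + 168 + 91 + ? = 490, so (4,1) = 70.
The remaining cell in column 2 is (1,2) = 490 − 413 = 77.
Column 3 must total 490; the given cells sum to 385, so (2,3) = 105.
Main diagonal needs 490; the known cells sum to 336, so (1,1) = 154.
From anti-diagonal, 490 − (105 + 140 + 70) gives (1,4) = 175.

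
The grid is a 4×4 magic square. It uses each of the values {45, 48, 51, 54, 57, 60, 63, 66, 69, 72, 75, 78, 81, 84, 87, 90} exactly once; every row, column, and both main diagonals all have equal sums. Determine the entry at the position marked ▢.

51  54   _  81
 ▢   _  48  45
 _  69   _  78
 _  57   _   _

87

The 16 entries sum to 1080, so each line sums to 1080/4 = 270.
Row 1 needs 270; the known cells sum to 186, so (1,3) = 84.
Column 2 must total 270; the given cells sum to 180, so (2,2) = 90.
Column 4 must total 270; the given cells sum to 204, so (4,4) = 66.
Main diagonal needs 270; the known cells sum to 207, so (3,3) = 63.
Anti-diagonal: 81 + 48 + 69 + ? = 270, so (4,1) = 72.
Row 2 must total 270; the given cells sum to 183, so (2,1) = 87.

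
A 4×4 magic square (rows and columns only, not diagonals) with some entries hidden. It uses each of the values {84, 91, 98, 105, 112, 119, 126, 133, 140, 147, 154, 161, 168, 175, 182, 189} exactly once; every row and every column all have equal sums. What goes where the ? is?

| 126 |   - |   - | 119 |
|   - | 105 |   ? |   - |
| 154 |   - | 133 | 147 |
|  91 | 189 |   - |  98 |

84

The 16 entries sum to 2184, so each line sums to 2184/4 = 546.
Row 3 needs 546; the known cells sum to 434, so (3,2) = 112.
From row 4, 546 − (91 + 189 + 98) gives (4,3) = 168.
Using column 1: 126 + 154 + 91 + ? → (2,1) = 546 − 371 = 175.
From column 2, 546 − (105 + 112 + 189) gives (1,2) = 140.
Column 4 needs 546; the known cells sum to 364, so (2,4) = 182.
From row 1, 546 − (126 + 140 + 119) gives (1,3) = 161.
The remaining cell in row 2 is (2,3) = 546 − 462 = 84.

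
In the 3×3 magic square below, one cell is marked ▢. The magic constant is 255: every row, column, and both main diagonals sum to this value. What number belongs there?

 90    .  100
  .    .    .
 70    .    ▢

Using row 1: 90 + 100 + ? → (1,2) = 255 − 190 = 65.
From column 1, 255 − (90 + 70) gives (2,1) = 95.
Anti-diagonal must total 255; the given cells sum to 170, so (2,2) = 85.
Row 2 must total 255; the given cells sum to 180, so (2,3) = 75.
Using column 2: 65 + 85 + ? → (3,2) = 255 − 150 = 105.
From column 3, 255 − (100 + 75) gives (3,3) = 80.

80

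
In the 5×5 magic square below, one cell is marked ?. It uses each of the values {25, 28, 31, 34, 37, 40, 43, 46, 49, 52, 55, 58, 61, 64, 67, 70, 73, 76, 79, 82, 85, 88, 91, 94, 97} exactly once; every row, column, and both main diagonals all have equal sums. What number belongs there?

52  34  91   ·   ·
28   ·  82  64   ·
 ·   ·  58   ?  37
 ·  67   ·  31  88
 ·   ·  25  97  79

40

The 25 entries sum to 1525, so each line sums to 1525/5 = 305.
Using column 3: 91 + 82 + 58 + 25 + ? → (4,3) = 305 − 256 = 49.
Main diagonal: 52 + 58 + 31 + 79 + ? = 305, so (2,2) = 85.
The remaining cell in row 2 is (2,5) = 305 − 259 = 46.
Row 4 needs 305; the known cells sum to 235, so (4,1) = 70.
Column 5 needs 305; the known cells sum to 250, so (1,5) = 55.
From anti-diagonal, 305 − (55 + 64 + 58 + 67) gives (5,1) = 61.
Row 1 must total 305; the given cells sum to 232, so (1,4) = 73.
Row 5 must total 305; the given cells sum to 262, so (5,2) = 43.
Using column 1: 52 + 28 + 70 + 61 + ? → (3,1) = 305 − 211 = 94.
From column 2, 305 − (34 + 85 + 67 + 43) gives (3,2) = 76.
Using column 4: 73 + 64 + 31 + 97 + ? → (3,4) = 305 − 265 = 40.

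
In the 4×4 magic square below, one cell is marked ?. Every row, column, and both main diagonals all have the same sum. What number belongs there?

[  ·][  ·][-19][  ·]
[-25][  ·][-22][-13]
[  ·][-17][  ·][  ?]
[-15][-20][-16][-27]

Row 4 is complete and sums to -78; that is the magic constant.
Row 2: -25 + (-22) + (-13) + ? = -78, so (2,2) = -18.
The remaining cell in column 2 is (1,2) = -78 − (-55) = -23.
From column 3, -78 − (-19 + (-22) + (-16)) gives (3,3) = -21.
Using main diagonal: -18 + (-21) + (-27) + ? → (1,1) = -78 − (-66) = -12.
Anti-diagonal must total -78; the given cells sum to -54, so (1,4) = -24.
The remaining cell in column 1 is (3,1) = -78 − (-52) = -26.
From column 4, -78 − (-24 + (-13) + (-27)) gives (3,4) = -14.

-14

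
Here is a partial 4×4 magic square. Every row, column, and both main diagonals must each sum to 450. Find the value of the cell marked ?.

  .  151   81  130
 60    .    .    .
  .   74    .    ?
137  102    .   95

67

Using row 1: 151 + 81 + 130 + ? → (1,1) = 450 − 362 = 88.
The remaining cell in row 4 is (4,3) = 450 − 334 = 116.
Column 1 needs 450; the known cells sum to 285, so (3,1) = 165.
The remaining cell in column 2 is (2,2) = 450 − 327 = 123.
The remaining cell in main diagonal is (3,3) = 450 − 306 = 144.
Anti-diagonal must total 450; the given cells sum to 341, so (2,3) = 109.
From row 2, 450 − (60 + 123 + 109) gives (2,4) = 158.
The remaining cell in row 3 is (3,4) = 450 − 383 = 67.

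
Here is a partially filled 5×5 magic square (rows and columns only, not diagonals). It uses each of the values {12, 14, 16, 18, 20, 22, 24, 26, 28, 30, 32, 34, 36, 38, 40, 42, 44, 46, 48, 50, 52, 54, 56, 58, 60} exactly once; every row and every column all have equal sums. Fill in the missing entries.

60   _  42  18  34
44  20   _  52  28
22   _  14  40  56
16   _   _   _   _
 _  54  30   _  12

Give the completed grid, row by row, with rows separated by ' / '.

60 26 42 18 34 / 44 20 36 52 28 / 22 48 14 40 56 / 16 32 58 24 50 / 38 54 30 46 12

The 25 entries sum to 900, so each line sums to 900/5 = 180.
Using row 1: 60 + 42 + 18 + 34 + ? → (1,2) = 180 − 154 = 26.
Using row 2: 44 + 20 + 52 + 28 + ? → (2,3) = 180 − 144 = 36.
Row 3 must total 180; the given cells sum to 132, so (3,2) = 48.
Using column 1: 60 + 44 + 22 + 16 + ? → (5,1) = 180 − 142 = 38.
Column 2 must total 180; the given cells sum to 148, so (4,2) = 32.
The remaining cell in column 3 is (4,3) = 180 − 122 = 58.
The remaining cell in column 5 is (4,5) = 180 − 130 = 50.
Row 4: 16 + 32 + 58 + 50 + ? = 180, so (4,4) = 24.
Row 5 needs 180; the known cells sum to 134, so (5,4) = 46.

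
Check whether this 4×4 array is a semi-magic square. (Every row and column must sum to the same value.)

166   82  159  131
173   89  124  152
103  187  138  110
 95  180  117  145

No — column 4 sums to 538 but column 1 sums to 537.

Row 1: 166 + 82 + 159 + 131 = 538.
Row 2: 173 + 89 + 124 + 152 = 538.
Row 3: 103 + 187 + 138 + 110 = 538.
Row 4: 95 + 180 + 117 + 145 = 537.
Column 1: 166 + 173 + 103 + 95 = 537.
Column 2: 82 + 89 + 187 + 180 = 538.
Column 3: 159 + 124 + 138 + 117 = 538.
Column 4: 131 + 152 + 110 + 145 = 538.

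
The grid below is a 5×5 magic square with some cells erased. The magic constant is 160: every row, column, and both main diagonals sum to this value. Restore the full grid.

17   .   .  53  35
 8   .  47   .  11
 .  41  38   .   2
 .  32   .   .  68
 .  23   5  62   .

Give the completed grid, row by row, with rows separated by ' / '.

17 -1 56 53 35 / 8 65 47 29 11 / 59 41 38 20 2 / 50 32 14 -4 68 / 26 23 5 62 44

Column 5 needs 160; the known cells sum to 116, so (5,5) = 44.
Row 5 must total 160; the given cells sum to 134, so (5,1) = 26.
Using anti-diagonal: 35 + 38 + 32 + 26 + ? → (2,4) = 160 − 131 = 29.
Row 2 must total 160; the given cells sum to 95, so (2,2) = 65.
The remaining cell in column 2 is (1,2) = 160 − 161 = -1.
The remaining cell in main diagonal is (4,4) = 160 − 164 = -4.
From row 1, 160 − (17 + (-1) + 53 + 35) gives (1,3) = 56.
Using column 3: 56 + 47 + 38 + 5 + ? → (4,3) = 160 − 146 = 14.
The remaining cell in column 4 is (3,4) = 160 − 140 = 20.
Row 3: 41 + 38 + 20 + 2 + ? = 160, so (3,1) = 59.
Row 4: 32 + 14 + (-4) + 68 + ? = 160, so (4,1) = 50.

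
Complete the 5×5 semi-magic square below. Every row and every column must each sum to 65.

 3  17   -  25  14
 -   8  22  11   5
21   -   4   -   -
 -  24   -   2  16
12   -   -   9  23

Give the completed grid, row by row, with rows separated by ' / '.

3 17 6 25 14 / 19 8 22 11 5 / 21 15 4 18 7 / 10 24 13 2 16 / 12 1 20 9 23

Using row 1: 3 + 17 + 25 + 14 + ? → (1,3) = 65 − 59 = 6.
Using row 2: 8 + 22 + 11 + 5 + ? → (2,1) = 65 − 46 = 19.
From column 1, 65 − (3 + 19 + 21 + 12) gives (4,1) = 10.
The remaining cell in column 4 is (3,4) = 65 − 47 = 18.
Using column 5: 14 + 5 + 16 + 23 + ? → (3,5) = 65 − 58 = 7.
From row 3, 65 − (21 + 4 + 18 + 7) gives (3,2) = 15.
Row 4 must total 65; the given cells sum to 52, so (4,3) = 13.
Column 2 must total 65; the given cells sum to 64, so (5,2) = 1.
Column 3 must total 65; the given cells sum to 45, so (5,3) = 20.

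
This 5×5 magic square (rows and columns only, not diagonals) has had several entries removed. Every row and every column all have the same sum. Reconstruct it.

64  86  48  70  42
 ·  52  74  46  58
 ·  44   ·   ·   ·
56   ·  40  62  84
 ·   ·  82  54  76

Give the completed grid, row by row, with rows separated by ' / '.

Row 1 is already complete: 64 + 86 + 48 + 70 + 42 = 310, so that is the magic constant.
Using row 2: 52 + 74 + 46 + 58 + ? → (2,1) = 310 − 230 = 80.
Row 4 must total 310; the given cells sum to 242, so (4,2) = 68.
Using column 2: 86 + 52 + 44 + 68 + ? → (5,2) = 310 − 250 = 60.
Column 3 needs 310; the known cells sum to 244, so (3,3) = 66.
Using column 4: 70 + 46 + 62 + 54 + ? → (3,4) = 310 − 232 = 78.
Column 5 must total 310; the given cells sum to 260, so (3,5) = 50.
Row 3 needs 310; the known cells sum to 238, so (3,1) = 72.
Row 5 must total 310; the given cells sum to 272, so (5,1) = 38.

64 86 48 70 42 / 80 52 74 46 58 / 72 44 66 78 50 / 56 68 40 62 84 / 38 60 82 54 76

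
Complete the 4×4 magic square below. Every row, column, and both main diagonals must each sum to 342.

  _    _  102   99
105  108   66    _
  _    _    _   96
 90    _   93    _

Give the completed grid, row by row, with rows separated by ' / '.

Row 2: 105 + 108 + 66 + ? = 342, so (2,4) = 63.
The remaining cell in column 3 is (3,3) = 342 − 261 = 81.
Column 4 must total 342; the given cells sum to 258, so (4,4) = 84.
The remaining cell in main diagonal is (1,1) = 342 − 273 = 69.
From anti-diagonal, 342 − (99 + 66 + 90) gives (3,2) = 87.
Using row 1: 69 + 102 + 99 + ? → (1,2) = 342 − 270 = 72.
Using row 3: 87 + 81 + 96 + ? → (3,1) = 342 − 264 = 78.
Row 4 needs 342; the known cells sum to 267, so (4,2) = 75.

69 72 102 99 / 105 108 66 63 / 78 87 81 96 / 90 75 93 84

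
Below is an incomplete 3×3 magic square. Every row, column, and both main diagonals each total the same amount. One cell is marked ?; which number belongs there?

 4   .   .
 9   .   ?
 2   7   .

1

Column 1 is complete and sums to 15; that is the magic constant.
Row 3 must total 15; the given cells sum to 9, so (3,3) = 6.
Main diagonal: 4 + 6 + ? = 15, so (2,2) = 5.
Using anti-diagonal: 5 + 2 + ? → (1,3) = 15 − 7 = 8.
From row 1, 15 − (4 + 8) gives (1,2) = 3.
Row 2: 9 + 5 + ? = 15, so (2,3) = 1.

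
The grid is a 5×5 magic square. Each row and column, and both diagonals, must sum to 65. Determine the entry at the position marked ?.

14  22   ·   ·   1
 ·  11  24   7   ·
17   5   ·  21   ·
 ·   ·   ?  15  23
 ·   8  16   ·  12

2

Column 2 needs 65; the known cells sum to 46, so (4,2) = 19.
Main diagonal needs 65; the known cells sum to 52, so (3,3) = 13.
Anti-diagonal needs 65; the known cells sum to 40, so (5,1) = 25.
Row 3 needs 65; the known cells sum to 56, so (3,5) = 9.
Row 5 must total 65; the given cells sum to 61, so (5,4) = 4.
Column 4 needs 65; the known cells sum to 47, so (1,4) = 18.
The remaining cell in column 5 is (2,5) = 65 − 45 = 20.
The remaining cell in row 1 is (1,3) = 65 − 55 = 10.
Row 2 must total 65; the given cells sum to 62, so (2,1) = 3.
Using column 1: 14 + 3 + 17 + 25 + ? → (4,1) = 65 − 59 = 6.
Column 3 must total 65; the given cells sum to 63, so (4,3) = 2.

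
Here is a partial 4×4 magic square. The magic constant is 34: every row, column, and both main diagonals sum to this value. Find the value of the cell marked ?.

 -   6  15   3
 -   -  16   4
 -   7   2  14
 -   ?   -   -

Row 1 must total 34; the given cells sum to 24, so (1,1) = 10.
The remaining cell in row 3 is (3,1) = 34 − 23 = 11.
The remaining cell in column 3 is (4,3) = 34 − 33 = 1.
From column 4, 34 − (3 + 4 + 14) gives (4,4) = 13.
Main diagonal: 10 + 2 + 13 + ? = 34, so (2,2) = 9.
The remaining cell in anti-diagonal is (4,1) = 34 − 26 = 8.
Using row 2: 9 + 16 + 4 + ? → (2,1) = 34 − 29 = 5.
From row 4, 34 − (8 + 1 + 13) gives (4,2) = 12.

12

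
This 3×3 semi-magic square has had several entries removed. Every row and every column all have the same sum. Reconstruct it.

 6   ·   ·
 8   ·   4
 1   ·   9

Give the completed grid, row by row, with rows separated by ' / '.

Column 1 is already complete: 6 + 8 + 1 = 15, so that is the magic constant.
From row 2, 15 − (8 + 4) gives (2,2) = 3.
Using row 3: 1 + 9 + ? → (3,2) = 15 − 10 = 5.
Column 2: 3 + 5 + ? = 15, so (1,2) = 7.
Column 3 needs 15; the known cells sum to 13, so (1,3) = 2.

6 7 2 / 8 3 4 / 1 5 9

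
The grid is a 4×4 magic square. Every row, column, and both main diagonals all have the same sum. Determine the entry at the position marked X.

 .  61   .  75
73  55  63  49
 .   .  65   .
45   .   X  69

59

Row 2 is complete and sums to 240; that is the magic constant.
From column 4, 240 − (75 + 49 + 69) gives (3,4) = 47.
Main diagonal: 55 + 65 + 69 + ? = 240, so (1,1) = 51.
Anti-diagonal needs 240; the known cells sum to 183, so (3,2) = 57.
Using row 1: 51 + 61 + 75 + ? → (1,3) = 240 − 187 = 53.
Row 3 needs 240; the known cells sum to 169, so (3,1) = 71.
Column 2 must total 240; the given cells sum to 173, so (4,2) = 67.
Using column 3: 53 + 63 + 65 + ? → (4,3) = 240 − 181 = 59.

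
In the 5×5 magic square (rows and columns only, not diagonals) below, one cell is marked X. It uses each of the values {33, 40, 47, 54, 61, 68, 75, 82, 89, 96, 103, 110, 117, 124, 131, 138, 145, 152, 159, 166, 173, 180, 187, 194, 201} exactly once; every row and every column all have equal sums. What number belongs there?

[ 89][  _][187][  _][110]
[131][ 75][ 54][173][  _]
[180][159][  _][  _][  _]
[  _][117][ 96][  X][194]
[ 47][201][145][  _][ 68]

The 25 entries sum to 2925, so each line sums to 2925/5 = 585.
Using row 2: 131 + 75 + 54 + 173 + ? → (2,5) = 585 − 433 = 152.
Row 5: 47 + 201 + 145 + 68 + ? = 585, so (5,4) = 124.
Column 1 needs 585; the known cells sum to 447, so (4,1) = 138.
Column 2 must total 585; the given cells sum to 552, so (1,2) = 33.
Column 3: 187 + 54 + 96 + 145 + ? = 585, so (3,3) = 103.
Column 5 must total 585; the given cells sum to 524, so (3,5) = 61.
Row 1 must total 585; the given cells sum to 419, so (1,4) = 166.
Using row 3: 180 + 159 + 103 + 61 + ? → (3,4) = 585 − 503 = 82.
The remaining cell in row 4 is (4,4) = 585 − 545 = 40.

40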